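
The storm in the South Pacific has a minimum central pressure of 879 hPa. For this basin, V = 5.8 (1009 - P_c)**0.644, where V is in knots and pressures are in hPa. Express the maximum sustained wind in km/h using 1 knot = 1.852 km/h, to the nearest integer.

ΔP = 1009 − 879 = 130 hPa.
V ≈ 5.8 × 130^0.644 = 5.8 × 22.982 ≈ 133.293 kt.
133.293 × 1.852 ≈ 246.86 km/h → 247 km/h.

247 km/h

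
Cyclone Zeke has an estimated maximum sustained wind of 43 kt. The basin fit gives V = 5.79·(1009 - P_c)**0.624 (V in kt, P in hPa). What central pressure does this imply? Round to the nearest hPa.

ΔP = (V / 5.79)^(1/0.624) = (43/5.79)^1.603.
43/5.79 = 7.427; 7.427^1.603 ≈ 24.86 hPa.
P_c = 1009 − 24.86 = 984.14 ≈ 984 hPa.

984 hPa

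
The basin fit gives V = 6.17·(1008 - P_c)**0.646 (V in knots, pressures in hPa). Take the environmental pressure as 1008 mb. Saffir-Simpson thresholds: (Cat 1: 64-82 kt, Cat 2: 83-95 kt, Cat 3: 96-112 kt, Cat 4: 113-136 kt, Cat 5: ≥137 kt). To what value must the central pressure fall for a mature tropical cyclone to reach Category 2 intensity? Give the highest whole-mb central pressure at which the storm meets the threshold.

Category 2 begins at V = 83 kt.
Required ΔP = (83/6.17)^(1/0.646) = 13.452^1.548 ≈ 55.89 mb.
P_c ≤ 1008 − 55.89 = 952.11, so the highest integer P_c is 952 mb.

952 mb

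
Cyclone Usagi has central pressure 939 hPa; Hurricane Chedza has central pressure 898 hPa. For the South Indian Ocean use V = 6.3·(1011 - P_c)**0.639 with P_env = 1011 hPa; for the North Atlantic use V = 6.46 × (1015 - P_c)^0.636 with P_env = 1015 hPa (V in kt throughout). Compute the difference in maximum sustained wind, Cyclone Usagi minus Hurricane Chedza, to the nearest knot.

-37 kt

Cyclone Usagi: ΔP = 72; V ≈ 6.3 × 72^0.639 ≈ 96.87 kt.
Hurricane Chedza: ΔP = 117; V ≈ 6.46 × 117^0.636 ≈ 133.54 kt.
Difference ≈ 96.87 − 133.54 = -36.67 → -37 kt.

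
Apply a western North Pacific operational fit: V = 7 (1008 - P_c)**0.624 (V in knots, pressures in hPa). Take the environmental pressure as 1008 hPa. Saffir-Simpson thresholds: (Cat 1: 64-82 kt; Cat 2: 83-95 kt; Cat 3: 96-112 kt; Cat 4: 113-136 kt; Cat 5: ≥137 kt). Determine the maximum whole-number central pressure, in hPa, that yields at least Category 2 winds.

955 hPa

Category 2 begins at V = 83 kt.
Required ΔP = (83/7)^(1/0.624) = 11.857^1.603 ≈ 52.62 hPa.
P_c ≤ 1008 − 52.62 = 955.38, so the highest integer P_c is 955 hPa.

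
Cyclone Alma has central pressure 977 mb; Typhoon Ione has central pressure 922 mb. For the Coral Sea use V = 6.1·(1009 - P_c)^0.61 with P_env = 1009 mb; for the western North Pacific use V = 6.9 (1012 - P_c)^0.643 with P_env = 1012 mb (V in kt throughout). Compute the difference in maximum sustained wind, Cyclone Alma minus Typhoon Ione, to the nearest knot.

-74 kt

Cyclone Alma: ΔP = 32; V ≈ 6.1 × 32^0.61 ≈ 50.52 kt.
Typhoon Ione: ΔP = 90; V ≈ 6.9 × 90^0.643 ≈ 124.57 kt.
Difference ≈ 50.52 − 124.57 = -74.05 → -74 kt.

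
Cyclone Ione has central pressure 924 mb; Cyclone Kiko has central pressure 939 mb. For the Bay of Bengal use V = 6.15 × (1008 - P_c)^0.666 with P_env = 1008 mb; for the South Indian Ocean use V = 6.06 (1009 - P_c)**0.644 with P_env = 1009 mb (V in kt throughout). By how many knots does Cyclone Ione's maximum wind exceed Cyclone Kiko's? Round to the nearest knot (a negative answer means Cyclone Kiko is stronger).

24 kt

Cyclone Ione: ΔP = 84; V ≈ 6.15 × 84^0.666 ≈ 117.61 kt.
Cyclone Kiko: ΔP = 70; V ≈ 6.06 × 70^0.644 ≈ 93.48 kt.
Difference ≈ 117.61 − 93.48 = 24.13 → 24 kt.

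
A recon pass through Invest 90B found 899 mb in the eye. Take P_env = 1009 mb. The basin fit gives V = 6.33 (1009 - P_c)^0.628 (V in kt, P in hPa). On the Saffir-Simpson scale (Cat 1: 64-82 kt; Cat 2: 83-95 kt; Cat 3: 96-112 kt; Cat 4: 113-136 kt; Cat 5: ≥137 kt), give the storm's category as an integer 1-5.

ΔP = 1009 − 899 = 110 mb.
V ≈ 6.33 × 110^0.628 = 6.33 × 19.14 ≈ 121 kt.
121 kt falls in the Category 4 band.

4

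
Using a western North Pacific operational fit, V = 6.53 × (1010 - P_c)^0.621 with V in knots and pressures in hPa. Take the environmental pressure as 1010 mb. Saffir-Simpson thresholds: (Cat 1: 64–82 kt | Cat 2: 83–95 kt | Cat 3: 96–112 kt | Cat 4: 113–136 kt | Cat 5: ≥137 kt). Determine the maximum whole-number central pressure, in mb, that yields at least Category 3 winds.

934 mb

Category 3 begins at V = 96 kt.
Required ΔP = (96/6.53)^(1/0.621) = 14.701^1.610 ≈ 75.82 mb.
P_c ≤ 1010 − 75.82 = 934.18, so the highest integer P_c is 934 mb.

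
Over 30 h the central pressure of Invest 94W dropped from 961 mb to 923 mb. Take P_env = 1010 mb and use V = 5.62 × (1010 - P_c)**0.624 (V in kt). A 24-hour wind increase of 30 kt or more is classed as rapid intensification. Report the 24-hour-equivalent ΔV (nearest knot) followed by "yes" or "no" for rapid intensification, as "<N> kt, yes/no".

V₁: ΔP = 49, V ≈ 5.62 × 49^0.624 ≈ 63.74 kt.
V₂: ΔP = 87, V ≈ 5.62 × 87^0.624 ≈ 91.20 kt.
ΔV over 30 h = 27.46 kt → 24 h equivalent = 27.46 × 24/30 ≈ 21.97 kt.
22 kt < 30 kt ⇒ not rapid intensification.

22 kt, no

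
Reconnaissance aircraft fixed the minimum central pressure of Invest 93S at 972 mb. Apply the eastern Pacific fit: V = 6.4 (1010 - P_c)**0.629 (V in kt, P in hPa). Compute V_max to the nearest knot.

63 kt

ΔP = 1010 − 972 = 38 mb.
38^0.629 ≈ 9.856.
V ≈ 6.4 × 9.856 ≈ 63.1 kt.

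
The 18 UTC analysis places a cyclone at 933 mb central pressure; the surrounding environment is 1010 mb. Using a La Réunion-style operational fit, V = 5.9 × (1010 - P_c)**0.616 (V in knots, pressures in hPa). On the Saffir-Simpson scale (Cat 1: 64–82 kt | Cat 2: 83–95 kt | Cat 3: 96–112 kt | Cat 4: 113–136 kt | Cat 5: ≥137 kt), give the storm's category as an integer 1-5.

2

ΔP = 1010 − 933 = 77 mb.
V ≈ 5.9 × 77^0.616 = 5.9 × 14.52 ≈ 86 kt.
86 kt falls in the Category 2 band.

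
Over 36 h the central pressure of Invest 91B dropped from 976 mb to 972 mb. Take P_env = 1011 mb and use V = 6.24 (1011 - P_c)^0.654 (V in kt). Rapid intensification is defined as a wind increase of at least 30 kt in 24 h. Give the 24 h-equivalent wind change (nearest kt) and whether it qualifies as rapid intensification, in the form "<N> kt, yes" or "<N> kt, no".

V₁: ΔP = 35, V ≈ 6.24 × 35^0.654 ≈ 63.83 kt.
V₂: ΔP = 39, V ≈ 6.24 × 39^0.654 ≈ 68.51 kt.
ΔV over 36 h = 4.68 kt → 24 h equivalent = 4.68 × 24/36 ≈ 3.12 kt.
3 kt < 30 kt ⇒ not rapid intensification.

3 kt, no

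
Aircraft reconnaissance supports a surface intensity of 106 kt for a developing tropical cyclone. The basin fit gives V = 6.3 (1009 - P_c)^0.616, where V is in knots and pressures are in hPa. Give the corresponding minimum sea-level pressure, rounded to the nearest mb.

911 mb

ΔP = (V / 6.3)^(1/0.616) = (106/6.3)^1.623.
106/6.3 = 16.825; 16.825^1.623 ≈ 97.77 mb.
P_c = 1009 − 97.77 = 911.23 ≈ 911 mb.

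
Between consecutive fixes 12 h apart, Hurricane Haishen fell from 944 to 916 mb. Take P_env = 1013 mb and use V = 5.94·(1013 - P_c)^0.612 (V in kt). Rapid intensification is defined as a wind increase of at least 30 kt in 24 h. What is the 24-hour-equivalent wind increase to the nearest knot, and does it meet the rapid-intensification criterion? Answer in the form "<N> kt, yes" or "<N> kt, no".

37 kt, yes

V₁: ΔP = 69, V ≈ 5.94 × 69^0.612 ≈ 79.28 kt.
V₂: ΔP = 97, V ≈ 5.94 × 97^0.612 ≈ 97.65 kt.
ΔV over 12 h = 18.37 kt → 24 h equivalent = 18.37 × 24/12 ≈ 36.74 kt.
37 kt ≥ 30 kt ⇒ rapid intensification.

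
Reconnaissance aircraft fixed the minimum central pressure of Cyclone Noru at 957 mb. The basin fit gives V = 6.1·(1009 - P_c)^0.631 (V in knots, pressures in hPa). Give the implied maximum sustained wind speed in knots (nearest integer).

74 kt

ΔP = 1009 − 957 = 52 mb.
52^0.631 ≈ 12.100.
V ≈ 6.1 × 12.100 ≈ 73.8 kt.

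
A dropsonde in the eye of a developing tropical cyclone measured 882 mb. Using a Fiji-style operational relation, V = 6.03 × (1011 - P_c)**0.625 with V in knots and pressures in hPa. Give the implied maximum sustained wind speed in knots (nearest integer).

126 kt

ΔP = 1011 − 882 = 129 mb.
129^0.625 ≈ 20.851.
V ≈ 6.03 × 20.851 ≈ 125.7 kt.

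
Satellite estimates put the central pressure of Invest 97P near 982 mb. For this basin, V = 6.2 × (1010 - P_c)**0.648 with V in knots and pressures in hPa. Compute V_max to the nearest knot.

ΔP = 1010 − 982 = 28 mb.
28^0.648 ≈ 8.665.
V ≈ 6.2 × 8.665 ≈ 53.7 kt.

54 kt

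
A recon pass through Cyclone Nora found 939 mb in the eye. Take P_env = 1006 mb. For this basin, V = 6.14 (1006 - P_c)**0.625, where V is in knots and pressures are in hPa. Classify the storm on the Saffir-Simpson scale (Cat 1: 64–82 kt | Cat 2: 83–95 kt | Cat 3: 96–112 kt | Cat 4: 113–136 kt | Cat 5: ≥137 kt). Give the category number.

ΔP = 1006 − 939 = 67 mb.
V ≈ 6.14 × 67^0.625 = 6.14 × 13.85 ≈ 85 kt.
85 kt falls in the Category 2 band.

2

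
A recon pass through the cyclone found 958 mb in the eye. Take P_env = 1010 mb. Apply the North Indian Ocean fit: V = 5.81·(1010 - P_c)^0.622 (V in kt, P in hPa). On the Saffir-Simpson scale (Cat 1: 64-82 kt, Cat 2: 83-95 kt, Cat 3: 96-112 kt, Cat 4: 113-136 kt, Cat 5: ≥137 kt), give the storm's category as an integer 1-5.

ΔP = 1010 − 958 = 52 mb.
V ≈ 5.81 × 52^0.622 = 5.81 × 11.68 ≈ 68 kt.
68 kt falls in the Category 1 band.

1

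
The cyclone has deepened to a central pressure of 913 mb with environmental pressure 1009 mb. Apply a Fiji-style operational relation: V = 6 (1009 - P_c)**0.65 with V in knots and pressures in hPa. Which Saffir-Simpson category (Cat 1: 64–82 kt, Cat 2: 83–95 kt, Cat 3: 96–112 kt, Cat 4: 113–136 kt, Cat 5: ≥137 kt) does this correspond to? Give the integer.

4

ΔP = 1009 − 913 = 96 mb.
V ≈ 6 × 96^0.65 = 6 × 19.43 ≈ 117 kt.
117 kt falls in the Category 4 band.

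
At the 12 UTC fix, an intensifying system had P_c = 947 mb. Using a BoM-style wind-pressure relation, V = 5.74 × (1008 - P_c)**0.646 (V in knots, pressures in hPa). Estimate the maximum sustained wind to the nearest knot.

ΔP = 1008 − 947 = 61 mb.
61^0.646 ≈ 14.234.
V ≈ 5.74 × 14.234 ≈ 81.7 kt.

82 kt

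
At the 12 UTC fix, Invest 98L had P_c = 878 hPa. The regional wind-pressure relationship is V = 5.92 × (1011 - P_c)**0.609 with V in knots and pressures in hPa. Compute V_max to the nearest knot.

ΔP = 1011 − 878 = 133 hPa.
133^0.609 ≈ 19.653.
V ≈ 5.92 × 19.653 ≈ 116.3 kt.

116 kt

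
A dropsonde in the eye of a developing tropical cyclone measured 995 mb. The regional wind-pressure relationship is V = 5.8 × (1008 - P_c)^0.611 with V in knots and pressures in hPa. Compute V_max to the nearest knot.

28 kt

ΔP = 1008 − 995 = 13 mb.
13^0.611 ≈ 4.793.
V ≈ 5.8 × 4.793 ≈ 27.8 kt.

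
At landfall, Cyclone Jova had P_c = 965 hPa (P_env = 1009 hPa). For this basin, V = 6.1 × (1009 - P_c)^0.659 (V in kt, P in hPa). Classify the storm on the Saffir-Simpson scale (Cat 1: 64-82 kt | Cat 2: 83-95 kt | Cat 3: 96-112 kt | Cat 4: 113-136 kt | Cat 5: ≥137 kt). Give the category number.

ΔP = 1009 − 965 = 44 hPa.
V ≈ 6.1 × 44^0.659 = 6.1 × 12.11 ≈ 74 kt.
74 kt falls in the Category 1 band.

1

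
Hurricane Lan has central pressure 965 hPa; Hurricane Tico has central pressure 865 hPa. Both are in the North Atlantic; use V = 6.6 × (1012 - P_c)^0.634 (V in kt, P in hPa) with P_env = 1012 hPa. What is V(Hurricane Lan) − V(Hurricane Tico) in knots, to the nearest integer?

-80 kt

Hurricane Lan: ΔP = 47; V ≈ 6.6 × 47^0.634 ≈ 75.80 kt.
Hurricane Tico: ΔP = 147; V ≈ 6.6 × 147^0.634 ≈ 156.18 kt.
Difference ≈ 75.80 − 156.18 = -80.38 → -80 kt.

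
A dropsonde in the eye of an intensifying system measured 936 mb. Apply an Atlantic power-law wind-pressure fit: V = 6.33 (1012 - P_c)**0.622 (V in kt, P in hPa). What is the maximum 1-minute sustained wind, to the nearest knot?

ΔP = 1012 − 936 = 76 mb.
76^0.622 ≈ 14.787.
V ≈ 6.33 × 14.787 ≈ 93.6 kt.

94 kt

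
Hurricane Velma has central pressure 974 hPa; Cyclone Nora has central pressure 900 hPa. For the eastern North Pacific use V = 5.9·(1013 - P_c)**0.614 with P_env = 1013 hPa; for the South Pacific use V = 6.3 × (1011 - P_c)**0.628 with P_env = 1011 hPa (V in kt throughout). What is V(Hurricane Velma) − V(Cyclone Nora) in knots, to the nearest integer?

-65 kt

Hurricane Velma: ΔP = 39; V ≈ 5.9 × 39^0.614 ≈ 55.95 kt.
Cyclone Nora: ΔP = 111; V ≈ 6.3 × 111^0.628 ≈ 121.28 kt.
Difference ≈ 55.95 − 121.28 = -65.33 → -65 kt.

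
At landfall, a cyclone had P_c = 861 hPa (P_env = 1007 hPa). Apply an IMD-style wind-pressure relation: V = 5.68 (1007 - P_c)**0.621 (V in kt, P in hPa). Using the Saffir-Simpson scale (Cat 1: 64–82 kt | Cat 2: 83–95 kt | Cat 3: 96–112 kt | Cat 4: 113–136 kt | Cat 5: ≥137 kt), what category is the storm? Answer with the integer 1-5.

4

ΔP = 1007 − 861 = 146 hPa.
V ≈ 5.68 × 146^0.621 = 5.68 × 22.08 ≈ 125 kt.
125 kt falls in the Category 4 band.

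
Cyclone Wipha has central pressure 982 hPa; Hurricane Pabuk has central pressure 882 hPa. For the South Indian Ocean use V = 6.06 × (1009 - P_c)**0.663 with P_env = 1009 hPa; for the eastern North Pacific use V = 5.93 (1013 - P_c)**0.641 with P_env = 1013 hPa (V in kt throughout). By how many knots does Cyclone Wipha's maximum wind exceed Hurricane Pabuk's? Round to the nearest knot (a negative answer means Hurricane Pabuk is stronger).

-81 kt

Cyclone Wipha: ΔP = 27; V ≈ 6.06 × 27^0.663 ≈ 53.88 kt.
Hurricane Pabuk: ΔP = 131; V ≈ 5.93 × 131^0.641 ≈ 134.97 kt.
Difference ≈ 53.88 − 134.97 = -81.09 → -81 kt.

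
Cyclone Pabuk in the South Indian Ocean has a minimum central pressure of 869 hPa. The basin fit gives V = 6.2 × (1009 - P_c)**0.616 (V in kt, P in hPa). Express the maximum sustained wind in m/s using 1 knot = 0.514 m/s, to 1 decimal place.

66.9 m/s

ΔP = 1009 − 869 = 140 hPa.
V ≈ 6.2 × 140^0.616 = 6.2 × 20.990 ≈ 130.139 kt.
130.139 × 0.514 ≈ 66.89 m/s → 66.9 m/s.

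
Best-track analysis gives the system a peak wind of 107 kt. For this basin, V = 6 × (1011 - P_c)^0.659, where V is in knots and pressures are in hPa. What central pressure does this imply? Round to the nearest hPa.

ΔP = (V / 6)^(1/0.659) = (107/6)^1.517.
107/6 = 17.833; 17.833^1.517 ≈ 79.19 hPa.
P_c = 1011 − 79.19 = 931.81 ≈ 932 hPa.

932 hPa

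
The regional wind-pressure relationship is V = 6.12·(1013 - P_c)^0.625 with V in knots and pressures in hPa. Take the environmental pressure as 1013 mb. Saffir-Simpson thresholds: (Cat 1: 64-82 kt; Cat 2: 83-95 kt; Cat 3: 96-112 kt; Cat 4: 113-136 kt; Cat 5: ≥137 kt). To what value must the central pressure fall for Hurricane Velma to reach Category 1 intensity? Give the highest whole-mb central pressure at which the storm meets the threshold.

970 mb

Category 1 begins at V = 64 kt.
Required ΔP = (64/6.12)^(1/0.625) = 10.458^1.600 ≈ 42.76 mb.
P_c ≤ 1013 − 42.76 = 970.24, so the highest integer P_c is 970 mb.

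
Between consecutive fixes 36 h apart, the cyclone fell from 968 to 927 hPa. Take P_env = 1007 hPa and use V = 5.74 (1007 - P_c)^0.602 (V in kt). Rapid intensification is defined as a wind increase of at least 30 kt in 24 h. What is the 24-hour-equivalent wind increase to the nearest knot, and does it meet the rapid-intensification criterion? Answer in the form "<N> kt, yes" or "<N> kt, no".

19 kt, no

V₁: ΔP = 39, V ≈ 5.74 × 39^0.602 ≈ 52.09 kt.
V₂: ΔP = 80, V ≈ 5.74 × 80^0.602 ≈ 80.27 kt.
ΔV over 36 h = 28.18 kt → 24 h equivalent = 28.18 × 24/36 ≈ 18.79 kt.
19 kt < 30 kt ⇒ not rapid intensification.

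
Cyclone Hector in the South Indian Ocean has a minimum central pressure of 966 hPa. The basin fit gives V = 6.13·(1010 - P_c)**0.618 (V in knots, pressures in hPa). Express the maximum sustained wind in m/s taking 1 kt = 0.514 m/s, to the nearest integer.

ΔP = 1010 − 966 = 44 hPa.
V ≈ 6.13 × 44^0.618 = 6.13 × 10.367 ≈ 63.550 kt.
63.550 × 0.514 ≈ 32.66 m/s → 33 m/s.

33 m/s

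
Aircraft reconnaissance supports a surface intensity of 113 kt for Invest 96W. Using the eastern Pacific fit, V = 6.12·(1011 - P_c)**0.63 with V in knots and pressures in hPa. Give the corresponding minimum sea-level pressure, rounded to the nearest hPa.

ΔP = (V / 6.12)^(1/0.63) = (113/6.12)^1.587.
113/6.12 = 18.464; 18.464^1.587 ≈ 102.34 hPa.
P_c = 1011 − 102.34 = 908.66 ≈ 909 hPa.

909 hPa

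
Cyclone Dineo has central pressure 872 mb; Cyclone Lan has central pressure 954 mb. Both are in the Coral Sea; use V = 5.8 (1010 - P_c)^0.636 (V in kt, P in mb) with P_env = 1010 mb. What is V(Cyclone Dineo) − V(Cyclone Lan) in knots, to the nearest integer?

Cyclone Dineo: ΔP = 138; V ≈ 5.8 × 138^0.636 ≈ 133.17 kt.
Cyclone Lan: ΔP = 56; V ≈ 5.8 × 56^0.636 ≈ 75.04 kt.
Difference ≈ 133.17 − 75.04 = 58.13 → 58 kt.

58 kt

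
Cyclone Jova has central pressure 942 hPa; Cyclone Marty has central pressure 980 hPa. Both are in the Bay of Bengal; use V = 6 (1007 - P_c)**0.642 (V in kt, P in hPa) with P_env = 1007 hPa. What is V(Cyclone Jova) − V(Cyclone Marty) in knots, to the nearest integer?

Cyclone Jova: ΔP = 65; V ≈ 6 × 65^0.642 ≈ 87.51 kt.
Cyclone Marty: ΔP = 27; V ≈ 6 × 27^0.642 ≈ 49.78 kt.
Difference ≈ 87.51 − 49.78 = 37.73 → 38 kt.

38 kt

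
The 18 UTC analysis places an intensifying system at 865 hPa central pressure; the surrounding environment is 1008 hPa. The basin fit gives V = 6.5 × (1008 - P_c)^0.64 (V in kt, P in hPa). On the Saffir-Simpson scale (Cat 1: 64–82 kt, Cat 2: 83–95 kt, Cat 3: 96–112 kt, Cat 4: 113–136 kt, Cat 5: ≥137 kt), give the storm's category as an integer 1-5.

5

ΔP = 1008 − 865 = 143 hPa.
V ≈ 6.5 × 143^0.64 = 6.5 × 23.96 ≈ 156 kt.
156 kt falls in the Category 5 band.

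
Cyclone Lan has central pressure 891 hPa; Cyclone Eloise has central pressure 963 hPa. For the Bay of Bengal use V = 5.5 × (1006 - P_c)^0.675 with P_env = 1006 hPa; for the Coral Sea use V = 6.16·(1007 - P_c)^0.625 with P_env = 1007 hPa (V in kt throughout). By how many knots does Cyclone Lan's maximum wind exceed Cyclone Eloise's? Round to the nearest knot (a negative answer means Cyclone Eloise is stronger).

Cyclone Lan: ΔP = 115; V ≈ 5.5 × 115^0.675 ≈ 135.31 kt.
Cyclone Eloise: ΔP = 44; V ≈ 6.16 × 44^0.625 ≈ 65.58 kt.
Difference ≈ 135.31 − 65.58 = 69.73 → 70 kt.

70 kt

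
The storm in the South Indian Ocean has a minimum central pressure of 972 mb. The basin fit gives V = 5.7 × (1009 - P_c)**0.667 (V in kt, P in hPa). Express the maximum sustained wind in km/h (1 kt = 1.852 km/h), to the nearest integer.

ΔP = 1009 − 972 = 37 mb.
V ≈ 5.7 × 37^0.667 = 5.7 × 11.117 ≈ 63.367 kt.
63.367 × 1.852 ≈ 117.36 km/h → 117 km/h.

117 km/h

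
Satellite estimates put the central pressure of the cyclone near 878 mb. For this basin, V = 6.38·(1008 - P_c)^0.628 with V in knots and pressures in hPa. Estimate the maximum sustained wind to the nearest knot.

ΔP = 1008 − 878 = 130 mb.
130^0.628 ≈ 21.260.
V ≈ 6.38 × 21.260 ≈ 135.6 kt.

136 kt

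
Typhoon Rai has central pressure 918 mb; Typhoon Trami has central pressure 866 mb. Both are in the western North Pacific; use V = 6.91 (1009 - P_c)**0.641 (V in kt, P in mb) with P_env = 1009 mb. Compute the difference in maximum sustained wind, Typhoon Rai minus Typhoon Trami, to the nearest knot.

Typhoon Rai: ΔP = 91; V ≈ 6.91 × 91^0.641 ≈ 124.52 kt.
Typhoon Trami: ΔP = 143; V ≈ 6.91 × 143^0.641 ≈ 166.36 kt.
Difference ≈ 124.52 − 166.36 = -41.84 → -42 kt.

-42 kt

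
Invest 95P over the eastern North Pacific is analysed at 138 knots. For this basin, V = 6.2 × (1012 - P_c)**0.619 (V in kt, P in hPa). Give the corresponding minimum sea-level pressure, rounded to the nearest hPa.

862 hPa

ΔP = (V / 6.2)^(1/0.619) = (138/6.2)^1.616.
138/6.2 = 22.258; 22.258^1.616 ≈ 150.27 hPa.
P_c = 1012 − 150.27 = 861.73 ≈ 862 hPa.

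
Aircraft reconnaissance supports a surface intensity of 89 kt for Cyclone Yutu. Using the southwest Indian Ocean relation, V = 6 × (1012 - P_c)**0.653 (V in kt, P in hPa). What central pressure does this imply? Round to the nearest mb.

950 mb

ΔP = (V / 6)^(1/0.653) = (89/6)^1.531.
89/6 = 14.833; 14.833^1.531 ≈ 62.18 mb.
P_c = 1012 − 62.18 = 949.82 ≈ 950 mb.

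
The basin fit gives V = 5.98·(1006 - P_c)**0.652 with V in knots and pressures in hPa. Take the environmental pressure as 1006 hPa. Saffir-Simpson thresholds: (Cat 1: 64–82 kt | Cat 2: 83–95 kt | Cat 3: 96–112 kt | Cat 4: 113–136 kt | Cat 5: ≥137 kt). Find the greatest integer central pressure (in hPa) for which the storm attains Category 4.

Category 4 begins at V = 113 kt.
Required ΔP = (113/5.98)^(1/0.652) = 18.896^1.534 ≈ 90.71 hPa.
P_c ≤ 1006 − 90.71 = 915.29, so the highest integer P_c is 915 hPa.

915 hPa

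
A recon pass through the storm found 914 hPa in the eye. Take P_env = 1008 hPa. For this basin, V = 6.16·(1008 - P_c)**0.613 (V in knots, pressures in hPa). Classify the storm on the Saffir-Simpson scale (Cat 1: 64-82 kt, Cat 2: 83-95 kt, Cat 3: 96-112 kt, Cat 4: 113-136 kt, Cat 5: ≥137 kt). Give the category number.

ΔP = 1008 − 914 = 94 hPa.
V ≈ 6.16 × 94^0.613 = 6.16 × 16.20 ≈ 100 kt.
100 kt falls in the Category 3 band.

3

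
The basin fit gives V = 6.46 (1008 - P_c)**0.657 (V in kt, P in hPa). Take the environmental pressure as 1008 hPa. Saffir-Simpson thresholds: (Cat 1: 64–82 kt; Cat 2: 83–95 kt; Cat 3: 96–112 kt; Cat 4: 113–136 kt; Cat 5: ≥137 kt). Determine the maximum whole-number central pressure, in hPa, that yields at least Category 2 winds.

Category 2 begins at V = 83 kt.
Required ΔP = (83/6.46)^(1/0.657) = 12.848^1.522 ≈ 48.72 hPa.
P_c ≤ 1008 − 48.72 = 959.28, so the highest integer P_c is 959 hPa.

959 hPa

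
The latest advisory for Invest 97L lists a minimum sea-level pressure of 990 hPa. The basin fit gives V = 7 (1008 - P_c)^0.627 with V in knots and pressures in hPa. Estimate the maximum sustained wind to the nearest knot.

ΔP = 1008 − 990 = 18 hPa.
18^0.627 ≈ 6.124.
V ≈ 7 × 6.124 ≈ 42.9 kt.

43 kt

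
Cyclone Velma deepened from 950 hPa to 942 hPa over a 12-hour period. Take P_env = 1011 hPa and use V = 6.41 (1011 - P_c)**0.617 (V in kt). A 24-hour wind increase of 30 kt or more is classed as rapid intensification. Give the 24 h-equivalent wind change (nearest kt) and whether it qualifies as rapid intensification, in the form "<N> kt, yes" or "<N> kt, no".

V₁: ΔP = 61, V ≈ 6.41 × 61^0.617 ≈ 80.99 kt.
V₂: ΔP = 69, V ≈ 6.41 × 69^0.617 ≈ 87.38 kt.
ΔV over 12 h = 6.39 kt → 24 h equivalent = 6.39 × 24/12 ≈ 12.78 kt.
13 kt < 30 kt ⇒ not rapid intensification.

13 kt, no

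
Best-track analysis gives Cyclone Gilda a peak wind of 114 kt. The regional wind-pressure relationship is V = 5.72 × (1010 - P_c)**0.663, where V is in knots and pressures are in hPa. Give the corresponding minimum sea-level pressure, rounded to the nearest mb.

919 mb

ΔP = (V / 5.72)^(1/0.663) = (114/5.72)^1.508.
114/5.72 = 19.930; 19.930^1.508 ≈ 91.21 mb.
P_c = 1010 − 91.21 = 918.79 ≈ 919 mb.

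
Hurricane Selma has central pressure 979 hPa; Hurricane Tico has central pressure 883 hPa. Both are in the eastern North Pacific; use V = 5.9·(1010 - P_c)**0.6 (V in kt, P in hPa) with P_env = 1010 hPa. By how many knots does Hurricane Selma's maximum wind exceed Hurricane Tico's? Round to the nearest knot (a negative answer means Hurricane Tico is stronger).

Hurricane Selma: ΔP = 31; V ≈ 5.9 × 31^0.6 ≈ 46.31 kt.
Hurricane Tico: ΔP = 127; V ≈ 5.9 × 127^0.6 ≈ 107.93 kt.
Difference ≈ 46.31 − 107.93 = -61.62 → -62 kt.

-62 kt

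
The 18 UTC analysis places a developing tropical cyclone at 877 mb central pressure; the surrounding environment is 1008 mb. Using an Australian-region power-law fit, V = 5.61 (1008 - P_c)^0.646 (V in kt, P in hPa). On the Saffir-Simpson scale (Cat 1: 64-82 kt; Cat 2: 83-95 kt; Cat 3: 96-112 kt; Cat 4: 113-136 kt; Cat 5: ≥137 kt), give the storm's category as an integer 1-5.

ΔP = 1008 − 877 = 131 mb.
V ≈ 5.61 × 131^0.646 = 5.61 × 23.32 ≈ 131 kt.
131 kt falls in the Category 4 band.

4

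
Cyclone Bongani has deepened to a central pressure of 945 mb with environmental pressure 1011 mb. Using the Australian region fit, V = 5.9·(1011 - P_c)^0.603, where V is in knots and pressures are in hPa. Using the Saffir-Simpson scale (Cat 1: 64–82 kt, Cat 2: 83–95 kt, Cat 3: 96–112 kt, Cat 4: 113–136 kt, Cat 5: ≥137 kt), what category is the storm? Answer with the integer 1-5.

ΔP = 1011 − 945 = 66 mb.
V ≈ 5.9 × 66^0.603 = 5.9 × 12.51 ≈ 74 kt.
74 kt falls in the Category 1 band.

1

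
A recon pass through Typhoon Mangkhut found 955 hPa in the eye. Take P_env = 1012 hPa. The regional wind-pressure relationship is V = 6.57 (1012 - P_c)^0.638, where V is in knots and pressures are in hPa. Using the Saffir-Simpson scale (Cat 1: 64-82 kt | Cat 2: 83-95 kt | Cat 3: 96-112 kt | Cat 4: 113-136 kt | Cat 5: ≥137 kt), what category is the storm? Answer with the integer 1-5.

ΔP = 1012 − 955 = 57 hPa.
V ≈ 6.57 × 57^0.638 = 6.57 × 13.19 ≈ 87 kt.
87 kt falls in the Category 2 band.

2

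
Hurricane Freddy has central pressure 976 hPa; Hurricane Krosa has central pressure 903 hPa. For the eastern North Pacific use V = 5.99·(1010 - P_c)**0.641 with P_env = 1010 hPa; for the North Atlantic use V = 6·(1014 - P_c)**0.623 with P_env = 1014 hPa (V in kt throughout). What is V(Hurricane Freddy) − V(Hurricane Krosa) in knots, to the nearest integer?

-55 kt

Hurricane Freddy: ΔP = 34; V ≈ 5.99 × 34^0.641 ≈ 57.43 kt.
Hurricane Krosa: ΔP = 111; V ≈ 6 × 111^0.623 ≈ 112.82 kt.
Difference ≈ 57.43 − 112.82 = -55.39 → -55 kt.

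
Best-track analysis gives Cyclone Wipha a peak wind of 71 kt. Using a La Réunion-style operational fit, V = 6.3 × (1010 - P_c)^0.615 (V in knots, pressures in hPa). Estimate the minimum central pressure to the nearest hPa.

959 hPa

ΔP = (V / 6.3)^(1/0.615) = (71/6.3)^1.626.
71/6.3 = 11.270; 11.270^1.626 ≈ 51.34 hPa.
P_c = 1010 − 51.34 = 958.66 ≈ 959 hPa.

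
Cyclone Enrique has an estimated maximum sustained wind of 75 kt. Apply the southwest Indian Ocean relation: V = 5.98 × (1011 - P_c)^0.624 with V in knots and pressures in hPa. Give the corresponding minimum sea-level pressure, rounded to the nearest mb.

ΔP = (V / 5.98)^(1/0.624) = (75/5.98)^1.603.
75/5.98 = 12.542; 12.542^1.603 ≈ 57.57 mb.
P_c = 1011 − 57.57 = 953.43 ≈ 953 mb.

953 mb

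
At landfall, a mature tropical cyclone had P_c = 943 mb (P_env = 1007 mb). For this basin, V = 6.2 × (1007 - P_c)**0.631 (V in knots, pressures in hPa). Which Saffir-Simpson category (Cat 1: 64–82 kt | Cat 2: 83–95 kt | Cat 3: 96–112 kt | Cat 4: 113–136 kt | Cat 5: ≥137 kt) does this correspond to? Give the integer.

2

ΔP = 1007 − 943 = 64 mb.
V ≈ 6.2 × 64^0.631 = 6.2 × 13.79 ≈ 86 kt.
86 kt falls in the Category 2 band.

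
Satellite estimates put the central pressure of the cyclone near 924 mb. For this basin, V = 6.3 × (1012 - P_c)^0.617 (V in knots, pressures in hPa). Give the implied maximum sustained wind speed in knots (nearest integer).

100 kt

ΔP = 1012 − 924 = 88 mb.
88^0.617 ≈ 15.840.
V ≈ 6.3 × 15.840 ≈ 99.8 kt.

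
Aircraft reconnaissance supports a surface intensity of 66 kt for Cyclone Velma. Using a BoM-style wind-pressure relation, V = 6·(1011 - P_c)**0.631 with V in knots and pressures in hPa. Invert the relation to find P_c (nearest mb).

ΔP = (V / 6)^(1/0.631) = (66/6)^1.585.
66/6 = 11.000; 11.000^1.585 ≈ 44.71 mb.
P_c = 1011 − 44.71 = 966.29 ≈ 966 mb.

966 mb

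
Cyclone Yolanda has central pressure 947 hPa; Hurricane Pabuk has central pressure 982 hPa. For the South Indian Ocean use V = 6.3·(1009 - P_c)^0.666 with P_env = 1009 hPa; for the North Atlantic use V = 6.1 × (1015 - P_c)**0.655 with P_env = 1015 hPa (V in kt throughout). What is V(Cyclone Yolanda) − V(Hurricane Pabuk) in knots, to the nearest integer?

38 kt

Cyclone Yolanda: ΔP = 62; V ≈ 6.3 × 62^0.666 ≈ 98.42 kt.
Hurricane Pabuk: ΔP = 33; V ≈ 6.1 × 33^0.655 ≈ 60.25 kt.
Difference ≈ 98.42 − 60.25 = 38.17 → 38 kt.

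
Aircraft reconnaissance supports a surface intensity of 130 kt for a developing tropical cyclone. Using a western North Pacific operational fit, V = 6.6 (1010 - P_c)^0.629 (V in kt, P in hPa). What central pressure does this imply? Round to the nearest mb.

ΔP = (V / 6.6)^(1/0.629) = (130/6.6)^1.590.
130/6.6 = 19.697; 19.697^1.590 ≈ 114.25 mb.
P_c = 1010 − 114.25 = 895.75 ≈ 896 mb.

896 mb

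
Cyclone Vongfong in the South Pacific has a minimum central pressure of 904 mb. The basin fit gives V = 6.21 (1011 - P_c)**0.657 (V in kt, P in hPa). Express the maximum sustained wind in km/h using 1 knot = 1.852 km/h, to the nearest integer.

248 km/h

ΔP = 1011 − 904 = 107 mb.
V ≈ 6.21 × 107^0.657 = 6.21 × 21.543 ≈ 133.782 kt.
133.782 × 1.852 ≈ 247.76 km/h → 248 km/h.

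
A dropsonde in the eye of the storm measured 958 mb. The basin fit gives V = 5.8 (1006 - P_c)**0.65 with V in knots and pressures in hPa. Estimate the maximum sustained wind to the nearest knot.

72 kt

ΔP = 1006 − 958 = 48 mb.
48^0.65 ≈ 12.382.
V ≈ 5.8 × 12.382 ≈ 71.8 kt.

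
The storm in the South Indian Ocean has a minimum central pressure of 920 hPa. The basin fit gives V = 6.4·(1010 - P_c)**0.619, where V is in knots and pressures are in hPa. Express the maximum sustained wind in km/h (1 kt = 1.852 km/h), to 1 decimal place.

ΔP = 1010 − 920 = 90 hPa.
V ≈ 6.4 × 90^0.619 = 6.4 × 16.206 ≈ 103.718 kt.
103.718 × 1.852 ≈ 192.09 km/h → 192.1 km/h.

192.1 km/h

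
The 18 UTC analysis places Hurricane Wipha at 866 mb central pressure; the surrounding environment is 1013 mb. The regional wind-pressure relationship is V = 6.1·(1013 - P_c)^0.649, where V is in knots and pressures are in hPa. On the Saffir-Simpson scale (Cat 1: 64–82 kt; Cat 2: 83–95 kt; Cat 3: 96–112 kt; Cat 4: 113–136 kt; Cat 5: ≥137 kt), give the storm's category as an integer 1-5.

5

ΔP = 1013 − 866 = 147 mb.
V ≈ 6.1 × 147^0.649 = 6.1 × 25.50 ≈ 156 kt.
156 kt falls in the Category 5 band.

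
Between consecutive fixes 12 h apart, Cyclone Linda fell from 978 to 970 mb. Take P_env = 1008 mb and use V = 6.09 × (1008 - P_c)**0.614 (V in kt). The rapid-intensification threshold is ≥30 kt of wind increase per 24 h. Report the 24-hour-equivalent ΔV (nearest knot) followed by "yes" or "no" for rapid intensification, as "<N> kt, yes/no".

V₁: ΔP = 30, V ≈ 6.09 × 30^0.614 ≈ 49.16 kt.
V₂: ΔP = 38, V ≈ 6.09 × 38^0.614 ≈ 56.83 kt.
ΔV over 12 h = 7.67 kt → 24 h equivalent = 7.67 × 24/12 ≈ 15.34 kt.
15 kt < 30 kt ⇒ not rapid intensification.

15 kt, no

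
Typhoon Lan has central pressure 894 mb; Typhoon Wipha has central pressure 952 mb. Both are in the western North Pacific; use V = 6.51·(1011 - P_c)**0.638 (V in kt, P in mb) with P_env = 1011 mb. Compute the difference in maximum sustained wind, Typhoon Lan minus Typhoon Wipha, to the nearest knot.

48 kt

Typhoon Lan: ΔP = 117; V ≈ 6.51 × 117^0.638 ≈ 135.86 kt.
Typhoon Wipha: ΔP = 59; V ≈ 6.51 × 59^0.638 ≈ 87.78 kt.
Difference ≈ 135.86 − 87.78 = 48.08 → 48 kt.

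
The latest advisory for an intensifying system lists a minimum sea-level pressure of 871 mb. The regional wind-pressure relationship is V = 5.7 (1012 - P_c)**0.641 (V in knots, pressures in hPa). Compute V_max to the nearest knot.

136 kt

ΔP = 1012 − 871 = 141 mb.
141^0.641 ≈ 23.859.
V ≈ 5.7 × 23.859 ≈ 136.0 kt.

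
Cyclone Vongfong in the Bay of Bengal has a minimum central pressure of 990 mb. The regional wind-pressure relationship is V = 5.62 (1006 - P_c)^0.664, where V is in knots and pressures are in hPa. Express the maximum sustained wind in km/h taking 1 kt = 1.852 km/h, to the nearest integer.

ΔP = 1006 − 990 = 16 mb.
V ≈ 5.62 × 16^0.664 = 5.62 × 6.303 ≈ 35.422 kt.
35.422 × 1.852 ≈ 65.60 km/h → 66 km/h.

66 km/h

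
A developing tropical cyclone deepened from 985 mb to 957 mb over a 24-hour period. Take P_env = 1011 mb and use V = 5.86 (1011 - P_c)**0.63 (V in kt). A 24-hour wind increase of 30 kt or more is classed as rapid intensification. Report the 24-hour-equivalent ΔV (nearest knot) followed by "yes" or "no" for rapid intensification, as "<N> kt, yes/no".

27 kt, no

V₁: ΔP = 26, V ≈ 5.86 × 26^0.63 ≈ 45.64 kt.
V₂: ΔP = 54, V ≈ 5.86 × 54^0.63 ≈ 72.33 kt.
ΔV over 24 h = 26.69 kt → 24 h equivalent = 26.69 × 24/24 ≈ 26.69 kt.
27 kt < 30 kt ⇒ not rapid intensification.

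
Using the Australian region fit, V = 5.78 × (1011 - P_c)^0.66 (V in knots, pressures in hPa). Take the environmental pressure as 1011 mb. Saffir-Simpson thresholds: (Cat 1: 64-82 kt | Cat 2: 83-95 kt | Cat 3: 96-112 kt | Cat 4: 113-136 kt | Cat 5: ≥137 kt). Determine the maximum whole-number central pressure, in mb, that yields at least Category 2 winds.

954 mb

Category 2 begins at V = 83 kt.
Required ΔP = (83/5.78)^(1/0.66) = 14.360^1.515 ≈ 56.66 mb.
P_c ≤ 1011 − 56.66 = 954.34, so the highest integer P_c is 954 mb.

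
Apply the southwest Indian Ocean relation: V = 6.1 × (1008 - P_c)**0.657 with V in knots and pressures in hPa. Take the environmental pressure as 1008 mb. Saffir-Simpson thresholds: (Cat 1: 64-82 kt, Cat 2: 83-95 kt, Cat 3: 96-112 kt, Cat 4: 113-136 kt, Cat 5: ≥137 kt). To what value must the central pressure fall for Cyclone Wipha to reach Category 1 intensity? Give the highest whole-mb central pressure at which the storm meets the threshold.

Category 1 begins at V = 64 kt.
Required ΔP = (64/6.1)^(1/0.657) = 10.492^1.522 ≈ 35.79 mb.
P_c ≤ 1008 − 35.79 = 972.21, so the highest integer P_c is 972 mb.

972 mb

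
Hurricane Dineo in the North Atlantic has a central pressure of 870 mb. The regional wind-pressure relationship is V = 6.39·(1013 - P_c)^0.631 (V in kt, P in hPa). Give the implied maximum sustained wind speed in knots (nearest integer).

ΔP = 1013 − 870 = 143 mb.
143^0.631 ≈ 22.910.
V ≈ 6.39 × 22.910 ≈ 146.4 kt.

146 kt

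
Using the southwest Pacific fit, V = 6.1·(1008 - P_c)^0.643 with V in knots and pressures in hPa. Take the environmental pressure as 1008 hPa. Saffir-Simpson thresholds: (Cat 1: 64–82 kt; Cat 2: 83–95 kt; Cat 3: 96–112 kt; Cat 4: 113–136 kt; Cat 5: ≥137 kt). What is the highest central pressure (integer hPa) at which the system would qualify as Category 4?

Category 4 begins at V = 113 kt.
Required ΔP = (113/6.1)^(1/0.643) = 18.525^1.555 ≈ 93.67 hPa.
P_c ≤ 1008 − 93.67 = 914.33, so the highest integer P_c is 914 hPa.

914 hPa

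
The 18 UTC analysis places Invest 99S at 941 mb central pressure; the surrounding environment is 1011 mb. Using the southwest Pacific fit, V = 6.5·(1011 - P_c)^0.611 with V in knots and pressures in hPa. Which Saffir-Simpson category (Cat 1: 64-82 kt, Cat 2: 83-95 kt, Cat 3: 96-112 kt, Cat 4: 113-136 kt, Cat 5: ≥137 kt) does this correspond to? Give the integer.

2

ΔP = 1011 − 941 = 70 mb.
V ≈ 6.5 × 70^0.611 = 6.5 × 13.41 ≈ 87 kt.
87 kt falls in the Category 2 band.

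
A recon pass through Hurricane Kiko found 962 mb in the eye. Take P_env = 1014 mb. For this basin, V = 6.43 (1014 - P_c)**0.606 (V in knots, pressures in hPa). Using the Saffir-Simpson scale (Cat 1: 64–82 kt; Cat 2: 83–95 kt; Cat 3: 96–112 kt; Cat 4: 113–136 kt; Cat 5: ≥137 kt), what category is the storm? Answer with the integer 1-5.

1

ΔP = 1014 − 962 = 52 mb.
V ≈ 6.43 × 52^0.606 = 6.43 × 10.96 ≈ 70 kt.
70 kt falls in the Category 1 band.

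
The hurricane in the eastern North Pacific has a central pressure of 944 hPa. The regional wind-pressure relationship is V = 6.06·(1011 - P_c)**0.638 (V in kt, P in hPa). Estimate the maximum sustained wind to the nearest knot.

89 kt

ΔP = 1011 − 944 = 67 hPa.
67^0.638 ≈ 14.623.
V ≈ 6.06 × 14.623 ≈ 88.6 kt.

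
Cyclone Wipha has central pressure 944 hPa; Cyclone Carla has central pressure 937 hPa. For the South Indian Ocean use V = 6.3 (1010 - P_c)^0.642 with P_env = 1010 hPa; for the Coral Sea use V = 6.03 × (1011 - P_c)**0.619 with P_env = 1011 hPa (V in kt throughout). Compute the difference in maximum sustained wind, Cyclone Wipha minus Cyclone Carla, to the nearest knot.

Cyclone Wipha: ΔP = 66; V ≈ 6.3 × 66^0.642 ≈ 92.79 kt.
Cyclone Carla: ΔP = 74; V ≈ 6.03 × 74^0.619 ≈ 86.57 kt.
Difference ≈ 92.79 − 86.57 = 6.22 → 6 kt.

6 kt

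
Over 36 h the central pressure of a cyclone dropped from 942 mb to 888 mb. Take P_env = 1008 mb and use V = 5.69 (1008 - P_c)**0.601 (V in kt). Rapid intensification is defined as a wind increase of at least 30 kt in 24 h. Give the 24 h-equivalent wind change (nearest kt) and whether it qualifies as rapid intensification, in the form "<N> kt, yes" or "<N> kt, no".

V₁: ΔP = 66, V ≈ 5.69 × 66^0.601 ≈ 70.58 kt.
V₂: ΔP = 120, V ≈ 5.69 × 120^0.601 ≈ 101.09 kt.
ΔV over 36 h = 30.51 kt → 24 h equivalent = 30.51 × 24/36 ≈ 20.34 kt.
20 kt < 30 kt ⇒ not rapid intensification.

20 kt, no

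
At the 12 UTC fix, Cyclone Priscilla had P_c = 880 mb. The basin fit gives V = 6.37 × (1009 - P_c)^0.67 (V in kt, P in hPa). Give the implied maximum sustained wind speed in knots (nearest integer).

ΔP = 1009 − 880 = 129 mb.
129^0.67 ≈ 25.947.
V ≈ 6.37 × 25.947 ≈ 165.3 kt.

165 kt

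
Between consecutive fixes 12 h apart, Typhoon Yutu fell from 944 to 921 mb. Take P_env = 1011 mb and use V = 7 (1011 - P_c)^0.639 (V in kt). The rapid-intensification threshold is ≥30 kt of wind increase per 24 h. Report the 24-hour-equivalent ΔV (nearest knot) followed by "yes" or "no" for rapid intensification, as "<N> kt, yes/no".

V₁: ΔP = 67, V ≈ 7 × 67^0.639 ≈ 102.79 kt.
V₂: ΔP = 90, V ≈ 7 × 90^0.639 ≈ 124.12 kt.
ΔV over 12 h = 21.33 kt → 24 h equivalent = 21.33 × 24/12 ≈ 42.66 kt.
43 kt ≥ 30 kt ⇒ rapid intensification.

43 kt, yes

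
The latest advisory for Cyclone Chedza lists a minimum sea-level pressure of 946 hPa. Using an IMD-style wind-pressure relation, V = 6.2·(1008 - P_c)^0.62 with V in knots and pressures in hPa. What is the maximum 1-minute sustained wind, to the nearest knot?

80 kt

ΔP = 1008 − 946 = 62 hPa.
62^0.62 ≈ 12.921.
V ≈ 6.2 × 12.921 ≈ 80.1 kt.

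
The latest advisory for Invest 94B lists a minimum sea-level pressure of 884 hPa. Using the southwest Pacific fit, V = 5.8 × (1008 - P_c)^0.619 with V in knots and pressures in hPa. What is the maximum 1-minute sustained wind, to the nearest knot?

ΔP = 1008 − 884 = 124 hPa.
124^0.619 ≈ 19.762.
V ≈ 5.8 × 19.762 ≈ 114.6 kt.

115 kt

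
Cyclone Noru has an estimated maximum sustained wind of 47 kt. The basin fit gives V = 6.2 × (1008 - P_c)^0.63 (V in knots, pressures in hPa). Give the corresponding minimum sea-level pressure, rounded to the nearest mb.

ΔP = (V / 6.2)^(1/0.63) = (47/6.2)^1.587.
47/6.2 = 7.581; 7.581^1.587 ≈ 24.91 mb.
P_c = 1008 − 24.91 = 983.09 ≈ 983 mb.

983 mb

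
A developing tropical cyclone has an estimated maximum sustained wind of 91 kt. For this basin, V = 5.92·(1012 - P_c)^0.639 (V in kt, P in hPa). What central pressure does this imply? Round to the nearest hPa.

ΔP = (V / 5.92)^(1/0.639) = (91/5.92)^1.565.
91/5.92 = 15.372; 15.372^1.565 ≈ 71.97 hPa.
P_c = 1012 − 71.97 = 940.03 ≈ 940 hPa.

940 hPa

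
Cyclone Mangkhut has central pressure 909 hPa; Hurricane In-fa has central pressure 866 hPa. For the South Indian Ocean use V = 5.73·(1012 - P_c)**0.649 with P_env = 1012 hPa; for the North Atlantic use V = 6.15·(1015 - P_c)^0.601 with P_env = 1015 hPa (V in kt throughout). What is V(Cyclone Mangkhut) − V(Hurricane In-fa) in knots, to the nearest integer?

-8 kt

Cyclone Mangkhut: ΔP = 103; V ≈ 5.73 × 103^0.649 ≈ 116.01 kt.
Hurricane In-fa: ΔP = 149; V ≈ 6.15 × 149^0.601 ≈ 124.44 kt.
Difference ≈ 116.01 − 124.44 = -8.43 → -8 kt.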